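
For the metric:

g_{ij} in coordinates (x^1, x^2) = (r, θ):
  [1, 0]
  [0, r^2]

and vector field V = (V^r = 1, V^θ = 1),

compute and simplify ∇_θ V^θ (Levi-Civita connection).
Non-zero Christoffel symbols:
Γ^r_{θ θ} = -r
Γ^θ_{r θ} = 1/r
∇_θ V^θ = ∂_θ V^θ + Γ^θ_{θ j} V^j
  = (0) + (1/r)(1) + (0)(1)
  = 1/r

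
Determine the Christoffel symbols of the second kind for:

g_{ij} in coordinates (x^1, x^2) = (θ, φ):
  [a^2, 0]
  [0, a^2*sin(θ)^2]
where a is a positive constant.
Using Γ^k_{ij} = (1/2) g^{km} (∂_i g_{mj} + ∂_j g_{mi} - ∂_m g_{ij}); the metric is diagonal, so only the m = k term contributes.
Non-zero symbols (using the symmetry Γ^k_{ij} = Γ^k_{ji}):
Γ^θ_{φ φ} = (1/2) g^{θθ} (∂_φ g_{θφ} + ∂_φ g_{θφ} - ∂_θ g_{φφ}) = (1/2)(1/a^2)((0) + (0) - (a^2*sin(2*θ))) = -sin(2*θ)/2
Γ^φ_{θ φ} = (1/2) g^{φφ} (∂_θ g_{φφ} + ∂_φ g_{φθ} - ∂_φ g_{θφ}) = (1/2)(1/(a^2*sin(θ)^2))((a^2*sin(2*θ)) + (0) - (0)) = 1/tan(θ)
All other Christoffel symbols are zero.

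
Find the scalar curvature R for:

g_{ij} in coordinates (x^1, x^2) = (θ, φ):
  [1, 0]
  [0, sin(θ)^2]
Non-zero Christoffel symbols (Γ^k_{ij} = Γ^k_{ji}):
Γ^θ_{φ φ} = -sin(2*θ)/2
Γ^φ_{θ φ} = 1/tan(θ)
Ricci tensor (R_{ij} = R^k_{ikj}): R_{θθ} = 1, R_{θφ} = 0, R_{φφ} = sin(θ)^2
Inverse metric: g^{θθ} = 1, g^{φφ} = 1/sin(θ)^2
R = g^{ij} R_{ij} = (1)(1) + (1/sin(θ)^2)(sin(θ)^2) = 2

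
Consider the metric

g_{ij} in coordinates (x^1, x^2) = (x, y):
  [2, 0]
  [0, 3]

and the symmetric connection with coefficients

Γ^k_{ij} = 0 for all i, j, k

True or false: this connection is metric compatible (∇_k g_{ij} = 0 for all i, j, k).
Using ∇_k g_{ij} = ∂_k g_{ij} - Γ^m_{ki} g_{mj} - Γ^m_{kj} g_{im}:
e.g. ∇_y g_{yy} = (0) - (0) - (0) = 0
Every component ∇_k g_{ij} vanishes: the connection is metric compatible.
True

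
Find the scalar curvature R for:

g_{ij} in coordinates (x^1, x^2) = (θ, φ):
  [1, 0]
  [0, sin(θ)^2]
Non-zero Christoffel symbols (Γ^k_{ij} = Γ^k_{ji}):
Γ^θ_{φ φ} = -sin(2*θ)/2
Γ^φ_{θ φ} = 1/tan(θ)
Ricci tensor (R_{ij} = R^k_{ikj}): R_{θθ} = 1, R_{θφ} = 0, R_{φφ} = sin(θ)^2
Inverse metric: g^{θθ} = 1, g^{φφ} = 1/sin(θ)^2
R = g^{ij} R_{ij} = (1)(1) + (1/sin(θ)^2)(sin(θ)^2) = 2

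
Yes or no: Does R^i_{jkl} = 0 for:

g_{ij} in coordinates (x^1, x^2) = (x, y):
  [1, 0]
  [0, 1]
All metric components are constant, so every Christoffel symbol vanishes and R^i_{jkl} = 0.
Yes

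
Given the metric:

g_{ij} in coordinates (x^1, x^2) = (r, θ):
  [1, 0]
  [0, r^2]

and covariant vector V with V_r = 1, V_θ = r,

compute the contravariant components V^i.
Inverse metric (diagonal): g^{rr} = 1, g^{θθ} = 1/r^2
V^i = g^{ij} V_j:
V^r = (1)(1) + (0)(r) = 1
V^θ = (0)(1) + (1/r^2)(r) = 1/r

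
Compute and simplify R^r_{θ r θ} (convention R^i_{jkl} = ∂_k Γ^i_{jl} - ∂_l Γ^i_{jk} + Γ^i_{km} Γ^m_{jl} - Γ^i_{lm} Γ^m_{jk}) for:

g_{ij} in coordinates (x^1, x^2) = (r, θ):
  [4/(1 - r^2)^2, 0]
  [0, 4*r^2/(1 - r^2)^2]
Non-zero Christoffel symbols (Γ^k_{ij} = Γ^k_{ji}):
Γ^r_{r r} = 2*r/(1 - r^2)
Γ^r_{θ θ} = (r^3 + r)/(r^2 - 1)
Γ^θ_{r θ} = (-r^2 - 1)/(r^3 - r)
R^r_{θ r θ} = ∂_r Γ^r_{θ θ} - ∂_θ Γ^r_{θ r} + Γ^r_{r m} Γ^m_{θ θ} - Γ^r_{θ m} Γ^m_{θ r}
  = ((r^4 - 4*r^2 - 1)/(r^2 - 1)^2) - (0) + (-2*r^2*(r^2 + 1)/(r^2 - 1)^2) - (-(r^2 + 1)^2/(r^2 - 1)^2) = -4*r^2/(r^2 - 1)^2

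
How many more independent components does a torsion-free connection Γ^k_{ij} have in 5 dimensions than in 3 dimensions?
Independent components in n dimensions: n × n(n+1)/2 = n^2(n+1)/2.
5D: 5 × 15 = 75
3D: 3 × 6 = 18
Difference = 75 - 18 = 57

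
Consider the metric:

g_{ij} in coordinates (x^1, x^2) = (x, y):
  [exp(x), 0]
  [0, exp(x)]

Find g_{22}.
With x^1 = x, x^2 = y, g_{22} = g_{yy} is the row-2, column-2 entry of the matrix.
g_{22} = exp(x)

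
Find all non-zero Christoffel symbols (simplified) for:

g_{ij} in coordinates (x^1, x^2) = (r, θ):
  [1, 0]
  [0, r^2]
Using Γ^k_{ij} = (1/2) g^{km} (∂_i g_{mj} + ∂_j g_{mi} - ∂_m g_{ij}); the metric is diagonal, so only the m = k term contributes.
Non-zero symbols (using the symmetry Γ^k_{ij} = Γ^k_{ji}):
Γ^r_{θ θ} = (1/2) g^{rr} (∂_θ g_{rθ} + ∂_θ g_{rθ} - ∂_r g_{θθ}) = (1/2)(1)((0) + (0) - (2*r)) = -r
Γ^θ_{r θ} = (1/2) g^{θθ} (∂_r g_{θθ} + ∂_θ g_{θr} - ∂_θ g_{rθ}) = (1/2)(1/r^2)((2*r) + (0) - (0)) = 1/r
All other Christoffel symbols are zero.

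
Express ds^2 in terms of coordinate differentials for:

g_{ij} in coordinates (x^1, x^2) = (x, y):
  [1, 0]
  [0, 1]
ds^2 = g_{ij} dx^i dx^j; only the non-zero components contribute.
ds^2 = dx^2 + dy^2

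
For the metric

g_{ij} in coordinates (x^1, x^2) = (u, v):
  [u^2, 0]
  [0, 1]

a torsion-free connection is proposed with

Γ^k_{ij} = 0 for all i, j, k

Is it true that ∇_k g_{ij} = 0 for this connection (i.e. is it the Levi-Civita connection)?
Using ∇_k g_{ij} = ∂_k g_{ij} - Γ^m_{ki} g_{mj} - Γ^m_{kj} g_{im}:
∇_u g_{uu} = (2*u) - (0) - (0) = 2*u ≠ 0
So the connection is not metric compatible (it is not the Levi-Civita connection).
No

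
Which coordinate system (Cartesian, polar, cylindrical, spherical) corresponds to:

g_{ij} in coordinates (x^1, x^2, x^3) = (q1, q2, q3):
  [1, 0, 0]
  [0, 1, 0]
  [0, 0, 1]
All components are constant and the metric is the identity, i.e. orthonormal rectilinear coordinates.
Cartesian (3D) coordinates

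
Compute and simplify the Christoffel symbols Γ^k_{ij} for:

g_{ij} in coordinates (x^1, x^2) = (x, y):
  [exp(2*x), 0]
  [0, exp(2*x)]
Using Γ^k_{ij} = (1/2) g^{km} (∂_i g_{mj} + ∂_j g_{mi} - ∂_m g_{ij}); the metric is diagonal, so only the m = k term contributes.
Non-zero symbols (using the symmetry Γ^k_{ij} = Γ^k_{ji}):
Γ^x_{x x} = (1/2) g^{xx} (∂_x g_{xx} + ∂_x g_{xx} - ∂_x g_{xx}) = (1/2)(exp(-2*x))((2*exp(2*x)) + (2*exp(2*x)) - (2*exp(2*x))) = 1
Γ^x_{y y} = (1/2) g^{xx} (∂_y g_{xy} + ∂_y g_{xy} - ∂_x g_{yy}) = (1/2)(exp(-2*x))((0) + (0) - (2*exp(2*x))) = -1
Γ^y_{x y} = (1/2) g^{yy} (∂_x g_{yy} + ∂_y g_{yx} - ∂_y g_{xy}) = (1/2)(exp(-2*x))((2*exp(2*x)) + (0) - (0)) = 1
All other Christoffel symbols are zero.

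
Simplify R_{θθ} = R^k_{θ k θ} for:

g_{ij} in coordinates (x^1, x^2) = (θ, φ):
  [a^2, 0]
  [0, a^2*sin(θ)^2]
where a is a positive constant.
Non-zero Christoffel symbols (Γ^k_{ij} = Γ^k_{ji}):
Γ^θ_{φ φ} = -sin(2*θ)/2
Γ^φ_{θ φ} = 1/tan(θ)
R^θ_{θ θ θ} = 0 (a repeated index in an antisymmetric pair)
R^φ_{θ φ θ} = ∂_φ Γ^φ_{θ θ} - ∂_θ Γ^φ_{θ φ} + Γ^φ_{φ m} Γ^m_{θ θ} - Γ^φ_{θ m} Γ^m_{θ φ}
  = (0) - (-1/sin(θ)^2) + (0) - (1/tan(θ)^2) = 1
R_{θθ} = R^θ_{θ θ θ} + R^φ_{θ φ θ} = (0) + (1) = 1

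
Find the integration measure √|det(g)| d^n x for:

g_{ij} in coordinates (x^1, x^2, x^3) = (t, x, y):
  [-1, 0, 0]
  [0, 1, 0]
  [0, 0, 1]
det(g) = -1
√|det(g)| = 1
Volume element: dV = 1 dt dx dy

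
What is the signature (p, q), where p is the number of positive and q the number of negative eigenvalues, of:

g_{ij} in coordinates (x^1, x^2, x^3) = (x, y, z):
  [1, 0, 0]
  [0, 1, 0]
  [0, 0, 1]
The metric is diagonal, so its eigenvalues are the diagonal entries: 1, 1, 1 (at a generic point, where coordinate-dependent entries are positive).
3 positive, 0 negative.
(3, 0) - Riemannian (positive definite)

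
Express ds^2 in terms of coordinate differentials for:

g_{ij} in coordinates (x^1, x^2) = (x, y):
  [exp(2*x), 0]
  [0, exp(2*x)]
ds^2 = g_{ij} dx^i dx^j; only the non-zero components contribute.
ds^2 = exp(2*x) dx^2 + exp(2*x) dy^2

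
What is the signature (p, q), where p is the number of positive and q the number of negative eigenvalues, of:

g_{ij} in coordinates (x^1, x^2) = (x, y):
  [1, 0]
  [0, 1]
The metric is diagonal, so its eigenvalues are the diagonal entries: 1, 1 (at a generic point, where coordinate-dependent entries are positive).
2 positive, 0 negative.
(2, 0) - Riemannian (positive definite)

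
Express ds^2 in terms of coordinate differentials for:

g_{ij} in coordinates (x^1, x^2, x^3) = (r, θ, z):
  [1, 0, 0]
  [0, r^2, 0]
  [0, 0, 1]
ds^2 = g_{ij} dx^i dx^j; only the non-zero components contribute.
ds^2 = dr^2 + r^2 dθ^2 + dz^2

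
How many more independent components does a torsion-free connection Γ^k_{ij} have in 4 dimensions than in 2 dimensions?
Independent components in n dimensions: n × n(n+1)/2 = n^2(n+1)/2.
4D: 4 × 10 = 40
2D: 2 × 3 = 6
Difference = 40 - 6 = 34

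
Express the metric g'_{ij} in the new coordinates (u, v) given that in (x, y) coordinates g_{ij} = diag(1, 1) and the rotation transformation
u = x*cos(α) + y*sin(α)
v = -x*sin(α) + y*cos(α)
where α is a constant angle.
Invert the transformation: x = u*cos(α) - v*sin(α), y = u*sin(α) + v*cos(α)
g'_{ij} = (∂x^k/∂x'^i)(∂x^l/∂x'^j) g_{kl}; with g_{kl} = δ_{kl} this is Σ_k (∂x^k/∂x'^i)(∂x^k/∂x'^j).
Jacobian: ∂x/∂u = cos(α), ∂x/∂v = -sin(α), ∂y/∂u = sin(α), ∂y/∂v = cos(α)
g'_{uu} = (cos(α))(cos(α)) + (sin(α))(sin(α)) = 1
g'_{uv} = (cos(α))(-sin(α)) + (sin(α))(cos(α)) = 0
g'_{vv} = (-sin(α))(-sin(α)) + (cos(α))(cos(α)) = 1
g'_{ij} = diag(1, 1)
The Euclidean metric is invariant under rotations.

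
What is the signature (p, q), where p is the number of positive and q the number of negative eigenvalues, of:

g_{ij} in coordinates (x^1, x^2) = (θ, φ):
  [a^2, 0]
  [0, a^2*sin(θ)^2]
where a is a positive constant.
The metric is diagonal, so its eigenvalues are the diagonal entries: a^2, a^2*sin(θ)^2 (at a generic point, where coordinate-dependent entries are positive).
2 positive, 0 negative.
(2, 0) - Riemannian (positive definite)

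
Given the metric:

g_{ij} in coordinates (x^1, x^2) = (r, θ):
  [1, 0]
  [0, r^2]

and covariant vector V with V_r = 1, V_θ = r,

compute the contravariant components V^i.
Inverse metric (diagonal): g^{rr} = 1, g^{θθ} = 1/r^2
V^i = g^{ij} V_j:
V^r = (1)(1) + (0)(r) = 1
V^θ = (0)(1) + (1/r^2)(r) = 1/r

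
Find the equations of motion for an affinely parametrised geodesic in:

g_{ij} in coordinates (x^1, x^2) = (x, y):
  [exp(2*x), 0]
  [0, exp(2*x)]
Geodesic equation: d^2x^k/dλ^2 + Γ^k_{ij} (dx^i/dλ)(dx^j/dλ) = 0.
Non-zero Christoffel symbols:
Γ^x_{x x} = 1
Γ^x_{y y} = -1
Γ^y_{x y} = 1
Substituting (the symmetric pair Γ^k_{ij}, Γ^k_{ji} combines into a factor 2):
d^2x/dλ^2 + (dx/dλ)^2 - (dy/dλ)^2 = 0
d^2y/dλ^2 + 2 (dx/dλ)(dy/dλ) = 0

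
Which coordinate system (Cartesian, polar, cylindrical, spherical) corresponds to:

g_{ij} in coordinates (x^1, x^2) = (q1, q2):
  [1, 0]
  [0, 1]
All components are constant and the metric is the identity, i.e. orthonormal rectilinear coordinates.
Cartesian (2D) coordinates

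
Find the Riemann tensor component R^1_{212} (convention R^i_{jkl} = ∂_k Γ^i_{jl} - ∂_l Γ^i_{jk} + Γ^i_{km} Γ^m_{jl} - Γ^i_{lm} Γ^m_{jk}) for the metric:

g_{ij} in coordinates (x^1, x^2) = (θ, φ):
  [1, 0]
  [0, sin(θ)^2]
Non-zero Christoffel symbols (Γ^k_{ij} = Γ^k_{ji}):
Γ^θ_{φ φ} = -sin(2*θ)/2
Γ^φ_{θ φ} = 1/tan(θ)
R^θ_{φ θ φ} = ∂_θ Γ^θ_{φ φ} - ∂_φ Γ^θ_{φ θ} + Γ^θ_{θ m} Γ^m_{φ φ} - Γ^θ_{φ m} Γ^m_{φ θ}
  = (-cos(2*θ)) - (0) + (0) - (-cos(θ)^2) = sin(θ)^2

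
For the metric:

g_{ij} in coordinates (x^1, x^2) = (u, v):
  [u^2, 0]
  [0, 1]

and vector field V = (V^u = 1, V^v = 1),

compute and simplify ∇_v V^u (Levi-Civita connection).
Non-zero Christoffel symbols:
Γ^u_{u u} = 1/u
∇_v V^u = ∂_v V^u + Γ^u_{v j} V^j
  = (0) + (0)(1) + (0)(1)
  = 0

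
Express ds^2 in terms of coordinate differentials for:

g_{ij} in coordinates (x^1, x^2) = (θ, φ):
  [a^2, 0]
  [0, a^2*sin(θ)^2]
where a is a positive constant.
ds^2 = g_{ij} dx^i dx^j; only the non-zero components contribute.
ds^2 = a^2 dθ^2 + a^2*sin(θ)^2 dφ^2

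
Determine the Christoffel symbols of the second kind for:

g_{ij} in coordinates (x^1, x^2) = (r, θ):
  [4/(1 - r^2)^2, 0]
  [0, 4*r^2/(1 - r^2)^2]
Using Γ^k_{ij} = (1/2) g^{km} (∂_i g_{mj} + ∂_j g_{mi} - ∂_m g_{ij}); the metric is diagonal, so only the m = k term contributes.
Non-zero symbols (using the symmetry Γ^k_{ij} = Γ^k_{ji}):
Γ^r_{r r} = (1/2) g^{rr} (∂_r g_{rr} + ∂_r g_{rr} - ∂_r g_{rr}) = (1/2)((1 - r^2)^2/4)((16*r/(1 - r^2)^3) + (16*r/(1 - r^2)^3) - (16*r/(1 - r^2)^3)) = 2*r/(1 - r^2)
Γ^r_{θ θ} = (1/2) g^{rr} (∂_θ g_{rθ} + ∂_θ g_{rθ} - ∂_r g_{θθ}) = (1/2)((1 - r^2)^2/4)((0) + (0) - (-8*(r^3 + r)/(r^2 - 1)^3)) = (r^3 + r)/(r^2 - 1)
Γ^θ_{r θ} = (1/2) g^{θθ} (∂_r g_{θθ} + ∂_θ g_{θr} - ∂_θ g_{rθ}) = (1/2)((1 - r^2)^2/(4*r^2))((-8*(r^3 + r)/(r^2 - 1)^3) + (0) - (0)) = (-r^2 - 1)/(r^3 - r)
All other Christoffel symbols are zero.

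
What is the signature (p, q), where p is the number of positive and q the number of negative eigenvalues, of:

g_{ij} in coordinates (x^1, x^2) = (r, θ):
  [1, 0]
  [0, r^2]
The metric is diagonal, so its eigenvalues are the diagonal entries: 1, r^2 (at a generic point, where coordinate-dependent entries are positive).
2 positive, 0 negative.
(2, 0) - Riemannian (positive definite)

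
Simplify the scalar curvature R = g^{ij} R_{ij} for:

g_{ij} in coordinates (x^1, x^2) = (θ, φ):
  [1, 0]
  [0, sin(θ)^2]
Non-zero Christoffel symbols (Γ^k_{ij} = Γ^k_{ji}):
Γ^θ_{φ φ} = -sin(2*θ)/2
Γ^φ_{θ φ} = 1/tan(θ)
Ricci tensor (R_{ij} = R^k_{ikj}): R_{θθ} = 1, R_{θφ} = 0, R_{φφ} = sin(θ)^2
Inverse metric: g^{θθ} = 1, g^{φφ} = 1/sin(θ)^2
R = g^{ij} R_{ij} = (1)(1) + (1/sin(θ)^2)(sin(θ)^2) = 2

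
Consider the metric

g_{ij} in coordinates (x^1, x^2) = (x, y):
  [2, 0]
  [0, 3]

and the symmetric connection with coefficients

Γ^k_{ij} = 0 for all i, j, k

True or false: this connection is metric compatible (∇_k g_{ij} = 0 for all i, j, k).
Using ∇_k g_{ij} = ∂_k g_{ij} - Γ^m_{ki} g_{mj} - Γ^m_{kj} g_{im}:
e.g. ∇_y g_{xy} = (0) - (0) - (0) = 0
Every component ∇_k g_{ij} vanishes: the connection is metric compatible.
True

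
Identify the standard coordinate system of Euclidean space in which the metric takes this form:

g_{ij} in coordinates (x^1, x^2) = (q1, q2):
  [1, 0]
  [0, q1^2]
The line element ds^2 = dq1^2 + q1^2 dq2^2 is dr^2 + r^2 dθ^2 with q1 = r, q2 = θ.
polar coordinates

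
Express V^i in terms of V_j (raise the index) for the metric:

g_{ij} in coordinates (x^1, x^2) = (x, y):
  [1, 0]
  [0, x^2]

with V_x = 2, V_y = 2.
Inverse metric (diagonal): g^{xx} = 1, g^{yy} = 1/x^2
V^i = g^{ij} V_j:
V^x = (1)(2) + (0)(2) = 2
V^y = (0)(2) + (1/x^2)(2) = 2/x^2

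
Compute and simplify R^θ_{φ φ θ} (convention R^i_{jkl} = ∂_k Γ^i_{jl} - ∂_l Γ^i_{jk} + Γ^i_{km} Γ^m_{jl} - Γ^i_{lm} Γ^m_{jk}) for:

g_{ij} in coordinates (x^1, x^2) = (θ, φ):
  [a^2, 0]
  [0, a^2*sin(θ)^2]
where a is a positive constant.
Non-zero Christoffel symbols (Γ^k_{ij} = Γ^k_{ji}):
Γ^θ_{φ φ} = -sin(2*θ)/2
Γ^φ_{θ φ} = 1/tan(θ)
R^θ_{φ φ θ} = ∂_φ Γ^θ_{φ θ} - ∂_θ Γ^θ_{φ φ} + Γ^θ_{φ m} Γ^m_{φ θ} - Γ^θ_{θ m} Γ^m_{φ φ}
  = (0) - (-cos(2*θ)) + (-cos(θ)^2) - (0) = -sin(θ)^2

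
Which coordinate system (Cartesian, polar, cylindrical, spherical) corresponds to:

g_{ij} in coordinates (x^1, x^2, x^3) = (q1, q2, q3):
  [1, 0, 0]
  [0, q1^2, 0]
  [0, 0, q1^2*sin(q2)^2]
The line element ds^2 = dq1^2 + q1^2 dq2^2 + q1^2 sin(q2)^2 dq3^2 is dr^2 + r^2 dθ^2 + r^2 sin(θ)^2 dφ^2 with q1 = r, q2 = θ, q3 = φ.
spherical coordinates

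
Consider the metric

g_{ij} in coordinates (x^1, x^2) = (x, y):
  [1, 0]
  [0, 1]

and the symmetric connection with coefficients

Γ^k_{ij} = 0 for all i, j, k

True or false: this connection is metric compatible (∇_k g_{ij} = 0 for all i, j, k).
Using ∇_k g_{ij} = ∂_k g_{ij} - Γ^m_{ki} g_{mj} - Γ^m_{kj} g_{im}:
e.g. ∇_x g_{xy} = (0) - (0) - (0) = 0
Every component ∇_k g_{ij} vanishes: the connection is metric compatible.
True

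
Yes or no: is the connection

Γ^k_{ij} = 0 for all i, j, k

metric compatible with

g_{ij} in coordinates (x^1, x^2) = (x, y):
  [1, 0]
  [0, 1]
Using ∇_k g_{ij} = ∂_k g_{ij} - Γ^m_{ki} g_{mj} - Γ^m_{kj} g_{im}:
e.g. ∇_y g_{xx} = (0) - (0) - (0) = 0
Every component ∇_k g_{ij} vanishes: the connection is metric compatible.
Yes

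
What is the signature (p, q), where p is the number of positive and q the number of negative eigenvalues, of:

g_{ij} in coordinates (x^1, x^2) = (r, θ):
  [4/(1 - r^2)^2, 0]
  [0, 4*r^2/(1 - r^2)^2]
The metric is diagonal, so its eigenvalues are the diagonal entries: 4/(1 - r^2)^2, 4*r^2/(1 - r^2)^2 (at a generic point, where coordinate-dependent entries are positive).
2 positive, 0 negative.
(2, 0) - Riemannian (positive definite)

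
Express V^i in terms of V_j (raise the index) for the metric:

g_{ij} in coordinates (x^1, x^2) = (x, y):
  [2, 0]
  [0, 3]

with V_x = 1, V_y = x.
Inverse metric (diagonal): g^{xx} = 1/2, g^{yy} = 1/3
V^i = g^{ij} V_j:
V^x = (1/2)(1) + (0)(x) = 1/2
V^y = (0)(1) + (1/3)(x) = x/3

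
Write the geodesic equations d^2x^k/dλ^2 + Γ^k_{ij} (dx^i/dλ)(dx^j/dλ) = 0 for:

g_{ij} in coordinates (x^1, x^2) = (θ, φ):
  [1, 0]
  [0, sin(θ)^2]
Geodesic equation: d^2x^k/dλ^2 + Γ^k_{ij} (dx^i/dλ)(dx^j/dλ) = 0.
Non-zero Christoffel symbols:
Γ^θ_{φ φ} = -sin(2*θ)/2
Γ^φ_{θ φ} = 1/tan(θ)
Substituting (the symmetric pair Γ^k_{ij}, Γ^k_{ji} combines into a factor 2):
d^2θ/dλ^2 - (sin(2*θ)/2) (dφ/dλ)^2 = 0
d^2φ/dλ^2 + (2/tan(θ)) (dθ/dλ)(dφ/dλ) = 0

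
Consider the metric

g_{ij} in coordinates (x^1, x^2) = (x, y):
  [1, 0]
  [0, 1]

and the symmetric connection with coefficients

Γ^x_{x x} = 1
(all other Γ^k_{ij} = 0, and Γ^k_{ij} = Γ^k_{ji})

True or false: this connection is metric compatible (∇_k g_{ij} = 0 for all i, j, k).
Using ∇_k g_{ij} = ∂_k g_{ij} - Γ^m_{ki} g_{mj} - Γ^m_{kj} g_{im}:
∇_x g_{xx} = (0) - (1) - (1) = -2 ≠ 0
So the connection is not metric compatible (it is not the Levi-Civita connection).
False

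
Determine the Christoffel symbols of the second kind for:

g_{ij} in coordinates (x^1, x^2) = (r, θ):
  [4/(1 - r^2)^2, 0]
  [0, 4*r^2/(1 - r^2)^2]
Using Γ^k_{ij} = (1/2) g^{km} (∂_i g_{mj} + ∂_j g_{mi} - ∂_m g_{ij}); the metric is diagonal, so only the m = k term contributes.
Non-zero symbols (using the symmetry Γ^k_{ij} = Γ^k_{ji}):
Γ^r_{r r} = (1/2) g^{rr} (∂_r g_{rr} + ∂_r g_{rr} - ∂_r g_{rr}) = (1/2)((1 - r^2)^2/4)((16*r/(1 - r^2)^3) + (16*r/(1 - r^2)^3) - (16*r/(1 - r^2)^3)) = 2*r/(1 - r^2)
Γ^r_{θ θ} = (1/2) g^{rr} (∂_θ g_{rθ} + ∂_θ g_{rθ} - ∂_r g_{θθ}) = (1/2)((1 - r^2)^2/4)((0) + (0) - (-8*(r^3 + r)/(r^2 - 1)^3)) = (r^3 + r)/(r^2 - 1)
Γ^θ_{r θ} = (1/2) g^{θθ} (∂_r g_{θθ} + ∂_θ g_{θr} - ∂_θ g_{rθ}) = (1/2)((1 - r^2)^2/(4*r^2))((-8*(r^3 + r)/(r^2 - 1)^3) + (0) - (0)) = (-r^2 - 1)/(r^3 - r)
All other Christoffel symbols are zero.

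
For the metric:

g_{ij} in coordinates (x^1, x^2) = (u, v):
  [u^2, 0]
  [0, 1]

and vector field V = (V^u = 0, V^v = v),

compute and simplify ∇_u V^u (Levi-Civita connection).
Non-zero Christoffel symbols:
Γ^u_{u u} = 1/u
∇_u V^u = ∂_u V^u + Γ^u_{u j} V^j
  = (0) + (1/u)(0) + (0)(v)
  = 0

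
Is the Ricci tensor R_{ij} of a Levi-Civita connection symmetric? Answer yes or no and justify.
R_{ij} = R^k_{ikj}; the pair symmetry R_{kilj} = R_{ljki} gives R_{ij} = R_{ji}.
Yes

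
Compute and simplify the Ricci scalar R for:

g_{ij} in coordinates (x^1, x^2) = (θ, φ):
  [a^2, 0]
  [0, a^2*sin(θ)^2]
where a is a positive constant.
Non-zero Christoffel symbols (Γ^k_{ij} = Γ^k_{ji}):
Γ^θ_{φ φ} = -sin(2*θ)/2
Γ^φ_{θ φ} = 1/tan(θ)
Ricci tensor (R_{ij} = R^k_{ikj}): R_{θθ} = 1, R_{θφ} = 0, R_{φφ} = sin(θ)^2
Inverse metric: g^{θθ} = 1/a^2, g^{φφ} = 1/(a^2*sin(θ)^2)
R = g^{ij} R_{ij} = (1/a^2)(1) + (1/(a^2*sin(θ)^2))(sin(θ)^2) = 2/a^2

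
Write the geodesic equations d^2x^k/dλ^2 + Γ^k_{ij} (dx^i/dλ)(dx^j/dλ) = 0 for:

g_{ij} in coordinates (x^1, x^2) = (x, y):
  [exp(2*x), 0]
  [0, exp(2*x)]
Geodesic equation: d^2x^k/dλ^2 + Γ^k_{ij} (dx^i/dλ)(dx^j/dλ) = 0.
Non-zero Christoffel symbols:
Γ^x_{x x} = 1
Γ^x_{y y} = -1
Γ^y_{x y} = 1
Substituting (the symmetric pair Γ^k_{ij}, Γ^k_{ji} combines into a factor 2):
d^2x/dλ^2 + (dx/dλ)^2 - (dy/dλ)^2 = 0
d^2y/dλ^2 + 2 (dx/dλ)(dy/dλ) = 0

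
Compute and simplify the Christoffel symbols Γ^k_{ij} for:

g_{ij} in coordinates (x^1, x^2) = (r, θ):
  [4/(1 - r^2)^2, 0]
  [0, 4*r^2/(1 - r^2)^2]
Using Γ^k_{ij} = (1/2) g^{km} (∂_i g_{mj} + ∂_j g_{mi} - ∂_m g_{ij}); the metric is diagonal, so only the m = k term contributes.
Non-zero symbols (using the symmetry Γ^k_{ij} = Γ^k_{ji}):
Γ^r_{r r} = (1/2) g^{rr} (∂_r g_{rr} + ∂_r g_{rr} - ∂_r g_{rr}) = (1/2)((1 - r^2)^2/4)((16*r/(1 - r^2)^3) + (16*r/(1 - r^2)^3) - (16*r/(1 - r^2)^3)) = 2*r/(1 - r^2)
Γ^r_{θ θ} = (1/2) g^{rr} (∂_θ g_{rθ} + ∂_θ g_{rθ} - ∂_r g_{θθ}) = (1/2)((1 - r^2)^2/4)((0) + (0) - (-8*(r^3 + r)/(r^2 - 1)^3)) = (r^3 + r)/(r^2 - 1)
Γ^θ_{r θ} = (1/2) g^{θθ} (∂_r g_{θθ} + ∂_θ g_{θr} - ∂_θ g_{rθ}) = (1/2)((1 - r^2)^2/(4*r^2))((-8*(r^3 + r)/(r^2 - 1)^3) + (0) - (0)) = (-r^2 - 1)/(r^3 - r)
All other Christoffel symbols are zero.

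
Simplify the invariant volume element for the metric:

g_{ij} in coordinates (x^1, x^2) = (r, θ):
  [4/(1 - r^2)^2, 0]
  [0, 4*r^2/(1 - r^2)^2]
det(g) = 16*r^2/(1 - r^2)^4
√|det(g)| = 4*r/(r^2 - 1)^2
Volume element: dV = 4*r/(r^2 - 1)^2 dr dθ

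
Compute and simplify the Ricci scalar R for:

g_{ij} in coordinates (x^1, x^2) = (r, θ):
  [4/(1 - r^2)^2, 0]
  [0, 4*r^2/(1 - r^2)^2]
Non-zero Christoffel symbols (Γ^k_{ij} = Γ^k_{ji}):
Γ^r_{r r} = 2*r/(1 - r^2)
Γ^r_{θ θ} = (r^3 + r)/(r^2 - 1)
Γ^θ_{r θ} = (-r^2 - 1)/(r^3 - r)
Ricci tensor (R_{ij} = R^k_{ikj}): R_{rr} = -4/(r^2 - 1)^2, R_{rθ} = 0, R_{θθ} = -4*r^2/(r^2 - 1)^2
Inverse metric: g^{rr} = (1 - r^2)^2/4, g^{θθ} = (1 - r^2)^2/(4*r^2)
R = g^{ij} R_{ij} = ((1 - r^2)^2/4)(-4/(r^2 - 1)^2) + ((1 - r^2)^2/(4*r^2))(-4*r^2/(r^2 - 1)^2) = -2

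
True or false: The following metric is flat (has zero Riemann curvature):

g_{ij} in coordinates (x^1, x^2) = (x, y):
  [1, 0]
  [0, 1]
All metric components are constant, so every Christoffel symbol vanishes and R^i_{jkl} = 0.
True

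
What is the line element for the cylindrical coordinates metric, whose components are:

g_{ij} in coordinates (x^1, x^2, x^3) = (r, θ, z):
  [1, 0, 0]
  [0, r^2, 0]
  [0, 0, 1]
ds^2 = g_{ij} dx^i dx^j; only the non-zero components contribute.
ds^2 = dr^2 + r^2 dθ^2 + dz^2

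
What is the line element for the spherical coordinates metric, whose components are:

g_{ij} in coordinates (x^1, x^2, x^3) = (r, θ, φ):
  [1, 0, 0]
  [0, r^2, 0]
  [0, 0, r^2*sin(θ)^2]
ds^2 = g_{ij} dx^i dx^j; only the non-zero components contribute.
ds^2 = dr^2 + r^2 dθ^2 + r^2*sin(θ)^2 dφ^2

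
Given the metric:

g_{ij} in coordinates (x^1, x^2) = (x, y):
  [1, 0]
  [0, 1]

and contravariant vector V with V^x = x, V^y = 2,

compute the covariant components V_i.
V_i = g_{ij} V^j:
V_x = (1)(x) + (0)(2) = x
V_y = (0)(x) + (1)(2) = 2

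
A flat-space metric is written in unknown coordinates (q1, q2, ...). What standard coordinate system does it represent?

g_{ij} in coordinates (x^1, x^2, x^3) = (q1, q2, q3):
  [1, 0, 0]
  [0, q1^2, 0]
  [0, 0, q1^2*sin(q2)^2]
The line element ds^2 = dq1^2 + q1^2 dq2^2 + q1^2 sin(q2)^2 dq3^2 is dr^2 + r^2 dθ^2 + r^2 sin(θ)^2 dφ^2 with q1 = r, q2 = θ, q3 = φ.
spherical coordinates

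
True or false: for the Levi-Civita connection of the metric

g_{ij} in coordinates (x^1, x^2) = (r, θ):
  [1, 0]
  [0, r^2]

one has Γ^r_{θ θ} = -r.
Γ^r_{θ θ} = (1/2) g^{rr} (∂_θ g_{rθ} + ∂_θ g_{rθ} - ∂_r g_{θθ}) = (1/2)(1)((0) + (0) - (2*r)) = -r
This equals the proposed value -r.
True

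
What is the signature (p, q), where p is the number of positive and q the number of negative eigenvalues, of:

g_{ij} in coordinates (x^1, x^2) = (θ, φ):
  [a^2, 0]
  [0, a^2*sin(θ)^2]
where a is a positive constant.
The metric is diagonal, so its eigenvalues are the diagonal entries: a^2, a^2*sin(θ)^2 (at a generic point, where coordinate-dependent entries are positive).
2 positive, 0 negative.
(2, 0) - Riemannian (positive definite)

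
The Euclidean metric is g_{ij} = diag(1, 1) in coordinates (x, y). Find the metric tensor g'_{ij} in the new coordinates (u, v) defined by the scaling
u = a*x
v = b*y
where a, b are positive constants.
Invert the transformation: x = u/a, y = v/b
g'_{ij} = (∂x^k/∂x'^i)(∂x^l/∂x'^j) g_{kl}; with g_{kl} = δ_{kl} this is Σ_k (∂x^k/∂x'^i)(∂x^k/∂x'^j).
Jacobian: ∂x/∂u = 1/a, ∂x/∂v = 0, ∂y/∂u = 0, ∂y/∂v = 1/b
g'_{uu} = (1/a)(1/a) + (0)(0) = 1/a^2
g'_{uv} = (1/a)(0) + (0)(1/b) = 0
g'_{vv} = (0)(0) + (1/b)(1/b) = 1/b^2
g'_{ij} = diag(1/a^2, 1/b^2)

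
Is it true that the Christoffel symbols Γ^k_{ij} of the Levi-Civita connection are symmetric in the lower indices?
The Levi-Civita connection is torsion-free, which is exactly Γ^k_{ij} = Γ^k_{ji}.
Yes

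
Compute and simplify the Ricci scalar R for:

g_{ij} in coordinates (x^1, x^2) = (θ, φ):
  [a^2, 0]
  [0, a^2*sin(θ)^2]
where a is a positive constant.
Non-zero Christoffel symbols (Γ^k_{ij} = Γ^k_{ji}):
Γ^θ_{φ φ} = -sin(2*θ)/2
Γ^φ_{θ φ} = 1/tan(θ)
Ricci tensor (R_{ij} = R^k_{ikj}): R_{θθ} = 1, R_{θφ} = 0, R_{φφ} = sin(θ)^2
Inverse metric: g^{θθ} = 1/a^2, g^{φφ} = 1/(a^2*sin(θ)^2)
R = g^{ij} R_{ij} = (1/a^2)(1) + (1/(a^2*sin(θ)^2))(sin(θ)^2) = 2/a^2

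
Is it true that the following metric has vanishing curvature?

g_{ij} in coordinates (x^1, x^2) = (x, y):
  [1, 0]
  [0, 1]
All metric components are constant, so every Christoffel symbol vanishes and R^i_{jkl} = 0.
Yes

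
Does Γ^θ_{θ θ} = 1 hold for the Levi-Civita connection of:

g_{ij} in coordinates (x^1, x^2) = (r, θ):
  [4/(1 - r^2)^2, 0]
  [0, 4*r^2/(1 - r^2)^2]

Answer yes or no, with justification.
Γ^θ_{θ θ} = (1/2) g^{θθ} (∂_θ g_{θθ} + ∂_θ g_{θθ} - ∂_θ g_{θθ}) = (1/2)((1 - r^2)^2/(4*r^2))((0) + (0) - (0)) = 0
This differs from the proposed value 1.
No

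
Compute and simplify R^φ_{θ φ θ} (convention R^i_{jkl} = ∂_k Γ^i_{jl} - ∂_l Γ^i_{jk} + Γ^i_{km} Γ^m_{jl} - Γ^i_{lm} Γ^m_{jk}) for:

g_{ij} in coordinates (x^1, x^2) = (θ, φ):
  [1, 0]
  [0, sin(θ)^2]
Non-zero Christoffel symbols (Γ^k_{ij} = Γ^k_{ji}):
Γ^θ_{φ φ} = -sin(2*θ)/2
Γ^φ_{θ φ} = 1/tan(θ)
R^φ_{θ φ θ} = ∂_φ Γ^φ_{θ θ} - ∂_θ Γ^φ_{θ φ} + Γ^φ_{φ m} Γ^m_{θ θ} - Γ^φ_{θ m} Γ^m_{θ φ}
  = (0) - (-1/sin(θ)^2) + (0) - (1/tan(θ)^2) = 1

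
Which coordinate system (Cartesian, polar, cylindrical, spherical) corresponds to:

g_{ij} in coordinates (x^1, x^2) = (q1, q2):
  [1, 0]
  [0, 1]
All components are constant and the metric is the identity, i.e. orthonormal rectilinear coordinates.
Cartesian (2D) coordinates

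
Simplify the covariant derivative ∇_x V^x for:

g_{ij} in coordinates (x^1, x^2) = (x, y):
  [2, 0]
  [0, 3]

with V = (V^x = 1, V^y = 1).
All Christoffel symbols are zero.
∇_x V^x = ∂_x V^x + Γ^x_{x j} V^j
  = (0) + (0)(1) + (0)(1)
  = 0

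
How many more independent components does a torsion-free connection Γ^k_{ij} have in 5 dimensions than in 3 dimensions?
Independent components in n dimensions: n × n(n+1)/2 = n^2(n+1)/2.
5D: 5 × 15 = 75
3D: 3 × 6 = 18
Difference = 75 - 18 = 57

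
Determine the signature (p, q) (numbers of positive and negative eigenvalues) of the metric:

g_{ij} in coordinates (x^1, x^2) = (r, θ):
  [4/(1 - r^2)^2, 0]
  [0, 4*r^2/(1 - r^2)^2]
The metric is diagonal, so its eigenvalues are the diagonal entries: 4/(1 - r^2)^2, 4*r^2/(1 - r^2)^2 (at a generic point, where coordinate-dependent entries are positive).
2 positive, 0 negative.
(2, 0) - Riemannian (positive definite)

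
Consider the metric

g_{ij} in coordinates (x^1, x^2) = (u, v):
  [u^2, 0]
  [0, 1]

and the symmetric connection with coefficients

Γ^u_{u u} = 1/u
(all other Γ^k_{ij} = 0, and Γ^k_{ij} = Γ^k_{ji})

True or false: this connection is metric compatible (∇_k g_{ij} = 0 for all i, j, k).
Using ∇_k g_{ij} = ∂_k g_{ij} - Γ^m_{ki} g_{mj} - Γ^m_{kj} g_{im}:
e.g. ∇_u g_{uu} = (2*u) - (u) - (u) = 0
Every component ∇_k g_{ij} vanishes: the connection is metric compatible.
True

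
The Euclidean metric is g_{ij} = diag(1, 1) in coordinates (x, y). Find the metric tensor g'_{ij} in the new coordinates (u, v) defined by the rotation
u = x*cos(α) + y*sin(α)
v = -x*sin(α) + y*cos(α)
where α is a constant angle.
Invert the transformation: x = u*cos(α) - v*sin(α), y = u*sin(α) + v*cos(α)
g'_{ij} = (∂x^k/∂x'^i)(∂x^l/∂x'^j) g_{kl}; with g_{kl} = δ_{kl} this is Σ_k (∂x^k/∂x'^i)(∂x^k/∂x'^j).
Jacobian: ∂x/∂u = cos(α), ∂x/∂v = -sin(α), ∂y/∂u = sin(α), ∂y/∂v = cos(α)
g'_{uu} = (cos(α))(cos(α)) + (sin(α))(sin(α)) = 1
g'_{uv} = (cos(α))(-sin(α)) + (sin(α))(cos(α)) = 0
g'_{vv} = (-sin(α))(-sin(α)) + (cos(α))(cos(α)) = 1
g'_{ij} = diag(1, 1)
The Euclidean metric is invariant under rotations.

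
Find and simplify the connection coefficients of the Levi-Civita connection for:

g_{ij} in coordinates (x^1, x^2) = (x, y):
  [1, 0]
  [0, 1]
Using Γ^k_{ij} = (1/2) g^{km} (∂_i g_{mj} + ∂_j g_{mi} - ∂_m g_{ij}); the metric is diagonal, so only the m = k term contributes.
Every metric component is constant, so all ∂_m g_{ij} = 0 and every Christoffel symbol vanishes.
All Christoffel symbols are zero.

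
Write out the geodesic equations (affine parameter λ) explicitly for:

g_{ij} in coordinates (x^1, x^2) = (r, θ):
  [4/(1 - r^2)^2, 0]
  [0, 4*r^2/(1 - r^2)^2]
Geodesic equation: d^2x^k/dλ^2 + Γ^k_{ij} (dx^i/dλ)(dx^j/dλ) = 0.
Non-zero Christoffel symbols:
Γ^r_{r r} = 2*r/(1 - r^2)
Γ^r_{θ θ} = (r^3 + r)/(r^2 - 1)
Γ^θ_{r θ} = (-r^2 - 1)/(r^3 - r)
Substituting (the symmetric pair Γ^k_{ij}, Γ^k_{ji} combines into a factor 2):
d^2r/dλ^2 + (2*r/(1 - r^2)) (dr/dλ)^2 + ((r^3 + r)/(r^2 - 1)) (dθ/dλ)^2 = 0
d^2θ/dλ^2 + ((-2*r^2 - 2)/(r^3 - r)) (dr/dλ)(dθ/dλ) = 0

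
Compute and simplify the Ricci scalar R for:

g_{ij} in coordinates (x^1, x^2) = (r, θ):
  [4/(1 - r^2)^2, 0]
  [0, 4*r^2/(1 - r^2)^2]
Non-zero Christoffel symbols (Γ^k_{ij} = Γ^k_{ji}):
Γ^r_{r r} = 2*r/(1 - r^2)
Γ^r_{θ θ} = (r^3 + r)/(r^2 - 1)
Γ^θ_{r θ} = (-r^2 - 1)/(r^3 - r)
Ricci tensor (R_{ij} = R^k_{ikj}): R_{rr} = -4/(r^2 - 1)^2, R_{rθ} = 0, R_{θθ} = -4*r^2/(r^2 - 1)^2
Inverse metric: g^{rr} = (1 - r^2)^2/4, g^{θθ} = (1 - r^2)^2/(4*r^2)
R = g^{ij} R_{ij} = ((1 - r^2)^2/4)(-4/(r^2 - 1)^2) + ((1 - r^2)^2/(4*r^2))(-4*r^2/(r^2 - 1)^2) = -2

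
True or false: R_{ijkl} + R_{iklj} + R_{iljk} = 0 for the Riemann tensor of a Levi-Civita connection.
This is the first (algebraic) Bianchi identity.
True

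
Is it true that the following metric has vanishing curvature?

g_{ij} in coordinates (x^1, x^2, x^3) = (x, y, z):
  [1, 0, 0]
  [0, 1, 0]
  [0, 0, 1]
All metric components are constant, so every Christoffel symbol vanishes and R^i_{jkl} = 0.
Yes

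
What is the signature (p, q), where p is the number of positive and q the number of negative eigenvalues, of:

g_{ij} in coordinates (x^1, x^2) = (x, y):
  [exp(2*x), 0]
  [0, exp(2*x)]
The metric is diagonal, so its eigenvalues are the diagonal entries: exp(2*x), exp(2*x) (at a generic point, where coordinate-dependent entries are positive).
2 positive, 0 negative.
(2, 0) - Riemannian (positive definite)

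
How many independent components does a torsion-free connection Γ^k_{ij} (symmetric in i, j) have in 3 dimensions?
Γ^k_{ij} has n choices for the upper index and n(n+1)/2 independent symmetric lower index pairs.
Total = 3 × 3×4/2 = 3 × 6 = 18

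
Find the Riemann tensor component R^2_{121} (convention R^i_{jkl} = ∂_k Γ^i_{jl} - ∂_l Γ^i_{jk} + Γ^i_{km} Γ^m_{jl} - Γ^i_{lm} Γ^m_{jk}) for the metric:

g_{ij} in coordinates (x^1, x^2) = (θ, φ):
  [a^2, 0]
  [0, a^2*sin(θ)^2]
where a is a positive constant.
Non-zero Christoffel symbols (Γ^k_{ij} = Γ^k_{ji}):
Γ^θ_{φ φ} = -sin(2*θ)/2
Γ^φ_{θ φ} = 1/tan(θ)
R^φ_{θ φ θ} = ∂_φ Γ^φ_{θ θ} - ∂_θ Γ^φ_{θ φ} + Γ^φ_{φ m} Γ^m_{θ θ} - Γ^φ_{θ m} Γ^m_{θ φ}
  = (0) - (-1/sin(θ)^2) + (0) - (1/tan(θ)^2) = 1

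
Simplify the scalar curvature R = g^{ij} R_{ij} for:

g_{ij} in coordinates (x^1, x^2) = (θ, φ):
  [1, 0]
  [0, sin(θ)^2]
Non-zero Christoffel symbols (Γ^k_{ij} = Γ^k_{ji}):
Γ^θ_{φ φ} = -sin(2*θ)/2
Γ^φ_{θ φ} = 1/tan(θ)
Ricci tensor (R_{ij} = R^k_{ikj}): R_{θθ} = 1, R_{θφ} = 0, R_{φφ} = sin(θ)^2
Inverse metric: g^{θθ} = 1, g^{φφ} = 1/sin(θ)^2
R = g^{ij} R_{ij} = (1)(1) + (1/sin(θ)^2)(sin(θ)^2) = 2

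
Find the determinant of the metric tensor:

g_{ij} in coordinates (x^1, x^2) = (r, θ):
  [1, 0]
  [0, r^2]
For a 2×2 metric: det(g) = g_{11}·g_{22} - g_{12}·g_{21}
= (1)·(r^2) - (0)·(0)
= r^2 - 0
det(g) = r^2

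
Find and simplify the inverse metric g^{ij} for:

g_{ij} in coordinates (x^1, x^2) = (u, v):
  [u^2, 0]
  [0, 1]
The metric is diagonal, so g^{ij} is diagonal with entries 1/g_{ii}: diag(1/(u^2), 1).
g^{ij}:
  [1/u^2, 0]
  [0, 1]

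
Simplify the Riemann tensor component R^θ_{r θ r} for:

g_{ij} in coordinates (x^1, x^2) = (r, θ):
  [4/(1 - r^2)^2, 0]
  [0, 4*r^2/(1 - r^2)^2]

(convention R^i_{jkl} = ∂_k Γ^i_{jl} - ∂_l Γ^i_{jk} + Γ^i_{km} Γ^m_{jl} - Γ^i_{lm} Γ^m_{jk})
Non-zero Christoffel symbols (Γ^k_{ij} = Γ^k_{ji}):
Γ^r_{r r} = 2*r/(1 - r^2)
Γ^r_{θ θ} = (r^3 + r)/(r^2 - 1)
Γ^θ_{r θ} = (-r^2 - 1)/(r^3 - r)
R^θ_{r θ r} = ∂_θ Γ^θ_{r r} - ∂_r Γ^θ_{r θ} + Γ^θ_{θ m} Γ^m_{r r} - Γ^θ_{r m} Γ^m_{r θ}
  = (0) - ((r^4 + 4*r^2 - 1)/(r^3 - r)^2) + (2*(r^2 + 1)/(r^2 - 1)^2) - ((r^2 + 1)^2/(r^3 - r)^2) = -4/(r^2 - 1)^2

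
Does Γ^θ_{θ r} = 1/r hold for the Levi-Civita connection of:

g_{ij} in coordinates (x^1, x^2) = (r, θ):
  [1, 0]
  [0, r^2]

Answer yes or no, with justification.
Γ^θ_{θ r} = (1/2) g^{θθ} (∂_θ g_{θr} + ∂_r g_{θθ} - ∂_θ g_{θr}) = (1/2)(1/r^2)((0) + (2*r) - (0)) = 1/r
This equals the proposed value 1/r.
Yes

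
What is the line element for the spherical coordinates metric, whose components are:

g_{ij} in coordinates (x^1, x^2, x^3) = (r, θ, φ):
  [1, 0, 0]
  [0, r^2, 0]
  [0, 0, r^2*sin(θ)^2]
ds^2 = g_{ij} dx^i dx^j; only the non-zero components contribute.
ds^2 = dr^2 + r^2 dθ^2 + r^2*sin(θ)^2 dφ^2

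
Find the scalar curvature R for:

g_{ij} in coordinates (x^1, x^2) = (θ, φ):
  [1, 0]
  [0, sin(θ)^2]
Non-zero Christoffel symbols (Γ^k_{ij} = Γ^k_{ji}):
Γ^θ_{φ φ} = -sin(2*θ)/2
Γ^φ_{θ φ} = 1/tan(θ)
Ricci tensor (R_{ij} = R^k_{ikj}): R_{θθ} = 1, R_{θφ} = 0, R_{φφ} = sin(θ)^2
Inverse metric: g^{θθ} = 1, g^{φφ} = 1/sin(θ)^2
R = g^{ij} R_{ij} = (1)(1) + (1/sin(θ)^2)(sin(θ)^2) = 2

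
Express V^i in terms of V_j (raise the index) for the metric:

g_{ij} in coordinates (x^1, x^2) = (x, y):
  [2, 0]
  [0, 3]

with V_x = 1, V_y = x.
Inverse metric (diagonal): g^{xx} = 1/2, g^{yy} = 1/3
V^i = g^{ij} V_j:
V^x = (1/2)(1) + (0)(x) = 1/2
V^y = (0)(1) + (1/3)(x) = x/3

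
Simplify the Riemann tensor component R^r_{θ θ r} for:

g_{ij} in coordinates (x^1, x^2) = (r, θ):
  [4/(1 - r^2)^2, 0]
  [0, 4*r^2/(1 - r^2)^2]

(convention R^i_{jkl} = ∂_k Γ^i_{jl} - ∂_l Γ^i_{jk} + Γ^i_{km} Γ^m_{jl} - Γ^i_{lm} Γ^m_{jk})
Non-zero Christoffel symbols (Γ^k_{ij} = Γ^k_{ji}):
Γ^r_{r r} = 2*r/(1 - r^2)
Γ^r_{θ θ} = (r^3 + r)/(r^2 - 1)
Γ^θ_{r θ} = (-r^2 - 1)/(r^3 - r)
R^r_{θ θ r} = ∂_θ Γ^r_{θ r} - ∂_r Γ^r_{θ θ} + Γ^r_{θ m} Γ^m_{θ r} - Γ^r_{r m} Γ^m_{θ θ}
  = (0) - ((r^4 - 4*r^2 - 1)/(r^2 - 1)^2) + (-(r^2 + 1)^2/(r^2 - 1)^2) - (-2*r^2*(r^2 + 1)/(r^2 - 1)^2) = 4*r^2/(r^2 - 1)^2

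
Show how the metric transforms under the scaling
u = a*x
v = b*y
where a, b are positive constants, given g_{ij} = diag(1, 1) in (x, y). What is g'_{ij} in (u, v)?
Invert the transformation: x = u/a, y = v/b
g'_{ij} = (∂x^k/∂x'^i)(∂x^l/∂x'^j) g_{kl}; with g_{kl} = δ_{kl} this is Σ_k (∂x^k/∂x'^i)(∂x^k/∂x'^j).
Jacobian: ∂x/∂u = 1/a, ∂x/∂v = 0, ∂y/∂u = 0, ∂y/∂v = 1/b
g'_{uu} = (1/a)(1/a) + (0)(0) = 1/a^2
g'_{uv} = (1/a)(0) + (0)(1/b) = 0
g'_{vv} = (0)(0) + (1/b)(1/b) = 1/b^2
g'_{ij} = diag(1/a^2, 1/b^2)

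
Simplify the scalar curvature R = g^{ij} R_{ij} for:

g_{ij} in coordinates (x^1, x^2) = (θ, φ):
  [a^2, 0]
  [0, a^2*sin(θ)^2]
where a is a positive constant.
Non-zero Christoffel symbols (Γ^k_{ij} = Γ^k_{ji}):
Γ^θ_{φ φ} = -sin(2*θ)/2
Γ^φ_{θ φ} = 1/tan(θ)
Ricci tensor (R_{ij} = R^k_{ikj}): R_{θθ} = 1, R_{θφ} = 0, R_{φφ} = sin(θ)^2
Inverse metric: g^{θθ} = 1/a^2, g^{φφ} = 1/(a^2*sin(θ)^2)
R = g^{ij} R_{ij} = (1/a^2)(1) + (1/(a^2*sin(θ)^2))(sin(θ)^2) = 2/a^2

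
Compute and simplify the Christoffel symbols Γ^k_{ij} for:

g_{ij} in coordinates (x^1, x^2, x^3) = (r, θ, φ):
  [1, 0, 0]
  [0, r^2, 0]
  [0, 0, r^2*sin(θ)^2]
Using Γ^k_{ij} = (1/2) g^{km} (∂_i g_{mj} + ∂_j g_{mi} - ∂_m g_{ij}); the metric is diagonal, so only the m = k term contributes.
Non-zero symbols (using the symmetry Γ^k_{ij} = Γ^k_{ji}):
Γ^r_{θ θ} = (1/2) g^{rr} (∂_θ g_{rθ} + ∂_θ g_{rθ} - ∂_r g_{θθ}) = (1/2)(1)((0) + (0) - (2*r)) = -r
Γ^r_{φ φ} = (1/2) g^{rr} (∂_φ g_{rφ} + ∂_φ g_{rφ} - ∂_r g_{φφ}) = (1/2)(1)((0) + (0) - (2*r*sin(θ)^2)) = -r*sin(θ)^2
Γ^θ_{r θ} = (1/2) g^{θθ} (∂_r g_{θθ} + ∂_θ g_{θr} - ∂_θ g_{rθ}) = (1/2)(1/r^2)((2*r) + (0) - (0)) = 1/r
Γ^θ_{φ φ} = (1/2) g^{θθ} (∂_φ g_{θφ} + ∂_φ g_{θφ} - ∂_θ g_{φφ}) = (1/2)(1/r^2)((0) + (0) - (r^2*sin(2*θ))) = -sin(2*θ)/2
Γ^φ_{r φ} = (1/2) g^{φφ} (∂_r g_{φφ} + ∂_φ g_{φr} - ∂_φ g_{rφ}) = (1/2)(1/(r^2*sin(θ)^2))((2*r*sin(θ)^2) + (0) - (0)) = 1/r
Γ^φ_{θ φ} = (1/2) g^{φφ} (∂_θ g_{φφ} + ∂_φ g_{φθ} - ∂_φ g_{θφ}) = (1/2)(1/(r^2*sin(θ)^2))((r^2*sin(2*θ)) + (0) - (0)) = 1/tan(θ)
All other Christoffel symbols are zero.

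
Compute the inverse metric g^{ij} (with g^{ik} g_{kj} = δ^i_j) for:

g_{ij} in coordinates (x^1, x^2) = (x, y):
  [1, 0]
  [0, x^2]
The metric is diagonal, so g^{ij} is diagonal with entries 1/g_{ii}: diag(1, 1/(x^2)).
g^{ij}:
  [1, 0]
  [0, 1/x^2]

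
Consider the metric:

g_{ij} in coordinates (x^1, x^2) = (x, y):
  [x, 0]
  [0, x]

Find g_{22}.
With x^1 = x, x^2 = y, g_{22} = g_{yy} is the row-2, column-2 entry of the matrix.
g_{22} = x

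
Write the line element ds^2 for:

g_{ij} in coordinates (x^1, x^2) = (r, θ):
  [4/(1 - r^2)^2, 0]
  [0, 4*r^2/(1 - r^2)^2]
ds^2 = g_{ij} dx^i dx^j; only the non-zero components contribute.
ds^2 = (4/(1 - r^2)^2) dr^2 + (4*r^2/(1 - r^2)^2) dθ^2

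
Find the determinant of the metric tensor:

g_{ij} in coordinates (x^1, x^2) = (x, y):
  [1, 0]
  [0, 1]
For a 2×2 metric: det(g) = g_{11}·g_{22} - g_{12}·g_{21}
= (1)·(1) - (0)·(0)
= 1 - 0
det(g) = 1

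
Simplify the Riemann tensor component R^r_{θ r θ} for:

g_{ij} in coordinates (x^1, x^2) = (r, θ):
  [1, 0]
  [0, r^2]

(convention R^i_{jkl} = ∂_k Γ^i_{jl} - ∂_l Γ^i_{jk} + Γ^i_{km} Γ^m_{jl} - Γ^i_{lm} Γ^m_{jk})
Non-zero Christoffel symbols (Γ^k_{ij} = Γ^k_{ji}):
Γ^r_{θ θ} = -r
Γ^θ_{r θ} = 1/r
R^r_{θ r θ} = ∂_r Γ^r_{θ θ} - ∂_θ Γ^r_{θ r} + Γ^r_{r m} Γ^m_{θ θ} - Γ^r_{θ m} Γ^m_{θ r}
  = (-1) - (0) + (0) - (-1) = 0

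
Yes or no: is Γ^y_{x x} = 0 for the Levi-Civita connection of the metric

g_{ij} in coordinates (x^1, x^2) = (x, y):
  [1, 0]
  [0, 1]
Γ^y_{x x} = (1/2) g^{yy} (∂_x g_{yx} + ∂_x g_{yx} - ∂_y g_{xx}) = (1/2)(1)((0) + (0) - (0)) = 0
This equals the proposed value 0.
Yes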